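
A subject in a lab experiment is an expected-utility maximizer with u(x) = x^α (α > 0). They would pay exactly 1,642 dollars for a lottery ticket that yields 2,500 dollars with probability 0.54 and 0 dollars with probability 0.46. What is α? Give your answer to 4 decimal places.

α ≈ 1.4658

The lottery's expected utility is 0.54·u(2500) + 0.46·u(0) = 0.54·2500^α (since u(0) = 0 for α > 0).
Equating: 1642^α = 0.54·2500^α, i.e. 0.6568^α = 0.54.
Take logs: α = ln 0.54 / ln(1642/2500) ≈ 1.465799.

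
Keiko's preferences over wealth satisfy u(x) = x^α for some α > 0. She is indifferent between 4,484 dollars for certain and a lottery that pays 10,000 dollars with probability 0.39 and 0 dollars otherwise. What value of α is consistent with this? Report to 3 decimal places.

α ≈ 1.174

The lottery's expected utility is 0.39·u(10000) + 0.61·u(0) = 0.39·10000^α (since u(0) = 0 for α > 0).
Indifference: 4484^α = 0.39·10000^α, so (4484/10000)^α = 0.39.
Taking logs: α·ln(4484/10000) = ln(0.39), so α = -0.941609 / -0.802070 ≈ 1.174.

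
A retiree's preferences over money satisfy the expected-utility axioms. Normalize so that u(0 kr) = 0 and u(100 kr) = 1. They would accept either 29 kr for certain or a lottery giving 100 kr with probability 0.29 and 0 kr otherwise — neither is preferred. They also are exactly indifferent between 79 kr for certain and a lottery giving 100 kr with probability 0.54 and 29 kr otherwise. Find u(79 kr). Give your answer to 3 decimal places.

0.673

First, u(29 kr) = 0.29·u(100 kr) + 0.71·u(0 kr) = 0.29.
The second indifference gives u(79 kr) = 0.54·u(100 kr) + 0.46·u(29 kr) = 0.54·1.00 + 0.46·0.29 = 0.6734.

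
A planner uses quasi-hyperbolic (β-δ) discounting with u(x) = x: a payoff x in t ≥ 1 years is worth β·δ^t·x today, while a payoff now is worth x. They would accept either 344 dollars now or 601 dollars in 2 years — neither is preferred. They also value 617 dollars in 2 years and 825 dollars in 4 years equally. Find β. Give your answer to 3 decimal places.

β ≈ 0.765

Both payoffs in the second observation are in the future, so β drops out: δ^2·617 = δ^4·825 ⇒ δ^2 = 617/825 = 0.74788, so δ = 0.86480.
Now use the now-vs-future pair: 344 = β·δ^2·601 gives β = 344/(0.74788·601) ≈ 0.765.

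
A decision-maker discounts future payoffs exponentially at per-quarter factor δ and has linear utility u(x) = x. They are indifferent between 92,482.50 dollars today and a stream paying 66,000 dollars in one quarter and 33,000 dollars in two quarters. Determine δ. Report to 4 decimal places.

The stream is worth 66000δ + 33000δ² today, so 66000δ + 33000δ² = 92482.50.
Rearranged: 33000δ² + 66000δ − 92482.50 = 0.
By the quadratic formula (taking the positive root), δ = (−66000 + √16563690000.00) / 66000 ≈ 0.9500.

δ ≈ 0.9500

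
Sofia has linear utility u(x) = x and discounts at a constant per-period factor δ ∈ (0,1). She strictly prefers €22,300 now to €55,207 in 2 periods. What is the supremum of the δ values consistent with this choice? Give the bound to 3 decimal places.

Comparing present values: 22300 > δ^2·55207.
Hence δ^2 < 22300/55207 = 0.40393, and x ↦ x^(1/2) is increasing on (0,∞).
δ < 0.40393^(1/2) = 0.636.

δ < 0.636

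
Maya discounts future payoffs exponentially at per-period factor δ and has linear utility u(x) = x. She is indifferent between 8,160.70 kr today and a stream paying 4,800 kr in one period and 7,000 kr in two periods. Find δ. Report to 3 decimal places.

δ ≈ 0.790

The stream is worth 4800δ + 7000δ² today, so 4800δ + 7000δ² = 8160.70.
Rearranged: 7000δ² + 4800δ − 8160.70 = 0.
By the quadratic formula (taking the positive root), δ = (−4800 + √251539600.00) / 14000 ≈ 0.790.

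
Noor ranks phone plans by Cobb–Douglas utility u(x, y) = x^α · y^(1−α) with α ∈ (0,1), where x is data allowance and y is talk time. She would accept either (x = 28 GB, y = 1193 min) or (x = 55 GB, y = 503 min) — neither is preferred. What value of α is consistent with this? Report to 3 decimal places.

The Cobb–Douglas utilities coincide, so 28^α·1193^(1−α) = 55^α·503^(1−α).
Rearrange to (28/55)^α = (503/1193)^(1−α) and take logs: α·-0.675129 = (1−α)·-0.863636.
So α/(1−α) = (-0.863636)/(-0.675129) = 1.279216, and α = 1.279216/2.279216 ≈ 0.561.

α ≈ 0.561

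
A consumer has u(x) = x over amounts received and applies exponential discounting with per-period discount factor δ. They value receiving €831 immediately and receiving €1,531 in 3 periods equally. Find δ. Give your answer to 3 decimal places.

δ ≈ 0.816

Equating discounted utilities: u(831) = δ^3·u(1531) ⇒ δ^3 = u(831)/u(1531).
With u(x) = x: δ^3 = 831/1531 = 0.54278.
Hence δ = (0.54278)^(1/3) = 0.81572.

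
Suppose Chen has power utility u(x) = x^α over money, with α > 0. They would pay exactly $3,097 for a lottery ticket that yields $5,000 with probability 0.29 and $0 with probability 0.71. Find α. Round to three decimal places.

The lottery's expected utility is 0.29·u(5000) + 0.71·u(0) = 0.29·5000^α (since u(0) = 0 for α > 0).
Equating: 3097^α = 0.29·5000^α, i.e. 0.6194^α = 0.29.
α = ln(0.29) / ln(3097/5000) = -1.237874/-0.479004 ≈ 2.584.

α ≈ 2.584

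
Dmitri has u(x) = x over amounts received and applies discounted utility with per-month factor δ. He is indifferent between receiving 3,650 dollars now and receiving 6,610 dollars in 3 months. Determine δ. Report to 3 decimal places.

The payoff in 3 months is discounted by δ^3, so u(3650) = δ^3·u(6610) and δ^3 = u(3650)/u(6610).
With u(x) = x: δ^3 = 3650/6610 = 0.55219.
Taking the cube root: δ = 0.55219^(1/3) ≈ 0.820.

δ ≈ 0.820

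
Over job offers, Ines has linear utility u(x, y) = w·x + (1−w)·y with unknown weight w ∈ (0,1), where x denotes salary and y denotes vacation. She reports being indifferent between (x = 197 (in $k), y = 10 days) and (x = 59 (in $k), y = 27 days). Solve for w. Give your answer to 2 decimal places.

Equating utilities: w·197 + (1−w)·10 = w·59 + (1−w)·27.
Collecting terms: w·138 = (1−w)·17.
So w/(1−w) = 17/138 = 0.1232, giving w = 17/(138+17) = 0.11.

w = 0.11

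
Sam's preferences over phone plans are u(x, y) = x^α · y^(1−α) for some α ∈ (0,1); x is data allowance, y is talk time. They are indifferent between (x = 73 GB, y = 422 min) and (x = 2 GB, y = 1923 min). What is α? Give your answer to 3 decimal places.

α ≈ 0.297

Set the two utilities equal: 73^α·422^(1−α) = 2^α·1923^(1−α).
Rearrange to (73/2)^α = (1923/422)^(1−α) and take logs: α·3.597312 = (1−α)·1.516636.
So α/(1−α) = (1.516636)/(3.597312) = 0.421603, and α = 0.421603/1.421603 ≈ 0.297.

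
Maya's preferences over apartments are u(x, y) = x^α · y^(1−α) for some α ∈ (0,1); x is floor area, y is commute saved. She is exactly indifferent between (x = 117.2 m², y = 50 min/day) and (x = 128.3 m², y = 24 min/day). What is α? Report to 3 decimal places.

Indifference: 117.2^α · 50^(1−α) = 128.3^α · 24^(1−α).
(117.2/128.3)^α = (24/50)^(1−α); take logs: α·ln(117.2/128.3) = (1−α)·ln(24/50), i.e. α·-0.090489 = (1−α)·-0.733969.
So α/(1−α) = (-0.733969)/(-0.090489) = 8.111141, and α = 8.111141/9.111141 ≈ 0.890.

α ≈ 0.890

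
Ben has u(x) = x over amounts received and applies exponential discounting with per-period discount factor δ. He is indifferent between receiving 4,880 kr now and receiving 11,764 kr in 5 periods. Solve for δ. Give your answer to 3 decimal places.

δ ≈ 0.839

The payoff in 5 periods is discounted by δ^5, so u(4880) = δ^5·u(11764) and δ^5 = u(4880)/u(11764).
With u(x) = x: δ^5 = 4880/11764 = 0.41482.
Taking the 5th root: δ = 0.41482^(1/5) ≈ 0.839.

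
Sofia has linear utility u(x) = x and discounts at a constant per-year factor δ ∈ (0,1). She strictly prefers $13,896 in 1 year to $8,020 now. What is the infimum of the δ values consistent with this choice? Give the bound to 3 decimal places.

δ > 0.577

The preference means 8020 < δ·13896.
Dividing through by 13896 gives δ > 0.57714.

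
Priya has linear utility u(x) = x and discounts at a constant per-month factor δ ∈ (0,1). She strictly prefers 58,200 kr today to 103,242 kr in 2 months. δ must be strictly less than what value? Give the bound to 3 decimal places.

δ < 0.751

The preference means 58200 > δ^2·103242.
So δ^2 < 58200/103242 = 0.56372; taking the square root of both positive sides preserves the inequality.
δ < (58200/103242)^(1/2) ≈ 0.751.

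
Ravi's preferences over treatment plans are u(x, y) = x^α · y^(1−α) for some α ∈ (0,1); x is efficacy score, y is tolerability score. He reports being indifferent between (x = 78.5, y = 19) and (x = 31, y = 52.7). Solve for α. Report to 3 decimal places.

α ≈ 0.523

The Cobb–Douglas utilities coincide, so 78.5^α·19^(1−α) = 31^α·52.7^(1−α).
Taking logs: α·ln 78.5 + (1−α)·ln 19 = α·ln 31 + (1−α)·ln 52.7, i.e. α·0.929111 = (1−α)·1.020176.
Thus α·(1.949287) = 1.020176, so α = 1.020176/1.949287 ≈ 0.523.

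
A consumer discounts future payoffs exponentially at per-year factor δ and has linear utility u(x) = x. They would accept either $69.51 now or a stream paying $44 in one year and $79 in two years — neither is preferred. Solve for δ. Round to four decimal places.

δ ≈ 0.7000

Present value of the stream is 44·δ + 79·δ². Indifference gives 44δ + 79δ² = 69.51.
Rearranged: 79δ² + 44δ − 69.51 = 0.
δ = (−44 + √(44² + 4·79·69.51)) / (2·79) = (−44 + √23901.16) / 158 ≈ 0.7000.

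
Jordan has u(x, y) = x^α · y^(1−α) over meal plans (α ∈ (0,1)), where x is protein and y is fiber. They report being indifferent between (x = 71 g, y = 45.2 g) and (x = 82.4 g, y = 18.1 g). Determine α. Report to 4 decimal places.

The Cobb–Douglas utilities coincide, so 71^α·45.2^(1−α) = 82.4^α·18.1^(1−α).
Taking logs: α·ln 71 + (1−α)·ln 45.2 = α·ln 82.4 + (1−α)·ln 18.1, i.e. α·-0.1489056 = (1−α)·-0.9151851.
Thus α·(-1.0640907) = -0.9151851, so α = -0.9151851/-1.0640907 ≈ 0.8601.

α ≈ 0.8601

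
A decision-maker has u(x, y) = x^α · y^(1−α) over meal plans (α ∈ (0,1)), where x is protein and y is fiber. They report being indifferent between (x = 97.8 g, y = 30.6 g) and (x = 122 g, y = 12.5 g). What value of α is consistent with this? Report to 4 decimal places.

α ≈ 0.8020

Indifference: 97.8^α · 30.6^(1−α) = 122^α · 12.5^(1−α).
(97.8/122)^α = (12.5/30.6)^(1−α); take logs: α·ln(97.8/122) = (1−α)·ln(12.5/30.6), i.e. α·-0.2210965 = (1−α)·-0.8952714.
Thus α·(-1.1163679) = -0.8952714, so α = -0.8952714/-1.1163679 ≈ 0.8020.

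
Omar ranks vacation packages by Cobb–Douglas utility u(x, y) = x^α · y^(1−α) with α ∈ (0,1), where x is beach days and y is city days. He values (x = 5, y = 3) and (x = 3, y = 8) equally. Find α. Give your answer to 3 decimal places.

α ≈ 0.658

Indifference: 5^α · 3^(1−α) = 3^α · 8^(1−α).
Taking logs: α·ln 5 + (1−α)·ln 3 = α·ln 3 + (1−α)·ln 8, i.e. α·0.510826 = (1−α)·0.980829.
With A = 0.510826 and B = 0.980829: α·A = (1−α)·B, so α = B/(A+B) = 0.980829/1.491655 ≈ 0.658.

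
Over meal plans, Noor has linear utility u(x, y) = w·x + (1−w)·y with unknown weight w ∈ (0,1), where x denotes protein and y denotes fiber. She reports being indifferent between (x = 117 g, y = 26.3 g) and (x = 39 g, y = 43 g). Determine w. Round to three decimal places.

w = 0.176

Equating utilities: w·117 + (1−w)·26.3 = w·39 + (1−w)·43.
Rearranging, 78·w − 16.7·(1−w) = 0.
Hence w = 16.7/(78+16.7) = 16.7/94.7 = 0.176.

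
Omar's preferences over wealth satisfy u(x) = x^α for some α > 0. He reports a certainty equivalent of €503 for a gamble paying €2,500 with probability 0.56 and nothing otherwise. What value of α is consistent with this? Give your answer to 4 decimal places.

EU(lottery) = 0.56·2500^α + 0.44·0 = 0.56·2500^α.
Setting u(503) equal to that: 503^α = 0.56·2500^α ⇒ (503/2500)^α = 0.56.
α = ln(0.56) / ln(503/2500) = -0.5798185/-1.6034558 ≈ 0.3616.

α ≈ 0.3616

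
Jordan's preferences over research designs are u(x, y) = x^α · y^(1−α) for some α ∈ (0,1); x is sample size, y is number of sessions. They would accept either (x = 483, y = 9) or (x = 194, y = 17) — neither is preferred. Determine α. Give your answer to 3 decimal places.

α ≈ 0.411

Set the two utilities equal: 483^α·9^(1−α) = 194^α·17^(1−α).
Taking logs: α·ln 483 + (1−α)·ln 9 = α·ln 194 + (1−α)·ln 17, i.e. α·0.912158 = (1−α)·0.635989.
With A = 0.912158 and B = 0.635989: α·A = (1−α)·B, so α = B/(A+B) = 0.635989/1.548147 ≈ 0.411.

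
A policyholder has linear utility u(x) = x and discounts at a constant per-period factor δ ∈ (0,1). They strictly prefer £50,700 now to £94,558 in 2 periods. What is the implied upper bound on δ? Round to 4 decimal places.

Comparing present values: 50700 > δ^2·94558.
So δ^2 < 50700/94558 = 0.53618; taking the square root of both positive sides preserves the inequality.
δ < 0.53618^(1/2) = 0.7322.

δ < 0.7322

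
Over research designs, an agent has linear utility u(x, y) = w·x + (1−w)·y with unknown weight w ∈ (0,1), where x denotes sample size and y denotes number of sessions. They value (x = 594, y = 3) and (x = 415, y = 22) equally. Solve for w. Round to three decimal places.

Indifference: w·594 + (1−w)·3 = w·415 + (1−w)·22.
Collecting terms: w·179 = (1−w)·19.
Hence w = 19/(179+19) = 19/198 = 0.096.

w = 0.096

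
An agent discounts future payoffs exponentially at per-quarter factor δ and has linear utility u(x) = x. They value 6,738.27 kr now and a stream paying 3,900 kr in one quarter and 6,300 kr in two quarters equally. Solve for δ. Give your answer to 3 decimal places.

The stream is worth 3900δ + 6300δ² today, so 3900δ + 6300δ² = 6738.27.
That is, 6300δ² + 3900δ − 6738.27 = 0, a quadratic in δ.
The positive root is δ = [−3900 + √(3900² + 4·6300·6738.27)] / (2·6300) = (−3900 + 13602.000)/12600 ≈ 0.770.

δ ≈ 0.770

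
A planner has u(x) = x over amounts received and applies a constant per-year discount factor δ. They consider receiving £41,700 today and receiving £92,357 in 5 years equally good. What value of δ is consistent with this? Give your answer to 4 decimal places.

δ ≈ 0.8530

Indifference means u(41700) = δ^5 · u(92357), so δ^5 = u(41700)/u(92357).
With u(x) = x: δ^5 = 41700/92357 = 0.45151.
Hence δ = (0.45151)^(1/5) = 0.852969.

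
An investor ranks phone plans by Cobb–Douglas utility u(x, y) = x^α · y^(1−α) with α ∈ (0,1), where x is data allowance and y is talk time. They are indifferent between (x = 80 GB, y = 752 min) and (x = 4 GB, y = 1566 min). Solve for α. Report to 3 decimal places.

Indifference: 80^α · 752^(1−α) = 4^α · 1566^(1−α).
Rearrange to (80/4)^α = (1566/752)^(1−α) and take logs: α·2.995732 = (1−α)·0.733544.
Thus α·(3.729276) = 0.733544, so α = 0.733544/3.729276 ≈ 0.197.

α ≈ 0.197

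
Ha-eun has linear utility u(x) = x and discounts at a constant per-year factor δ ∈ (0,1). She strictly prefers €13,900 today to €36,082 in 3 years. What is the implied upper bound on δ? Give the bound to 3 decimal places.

The preference means 13900 > δ^3·36082.
So δ^3 < 13900/36082 = 0.38523; taking the cube root of both positive sides preserves the inequality.
δ < (13900/36082)^(1/3) ≈ 0.728.

δ < 0.728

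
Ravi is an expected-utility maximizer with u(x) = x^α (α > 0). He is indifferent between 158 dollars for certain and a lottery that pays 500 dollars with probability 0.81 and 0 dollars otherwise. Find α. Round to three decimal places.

The lottery's expected utility is 0.81·u(500) + 0.19·u(0) = 0.81·500^α (since u(0) = 0 for α > 0).
Equating: 158^α = 0.81·500^α, i.e. 0.3160^α = 0.81.
Taking logs: α·ln(158/500) = ln(0.81), so α = -0.210721 / -1.152013 ≈ 0.183.

α ≈ 0.183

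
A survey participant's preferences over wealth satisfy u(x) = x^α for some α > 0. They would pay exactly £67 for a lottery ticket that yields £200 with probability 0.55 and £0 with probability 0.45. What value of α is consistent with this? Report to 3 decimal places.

EU(lottery) = 0.55·200^α + 0.45·0 = 0.55·200^α.
Equating: 67^α = 0.55·200^α, i.e. 0.3350^α = 0.55.
Take logs: α = ln 0.55 / ln(67/200) ≈ 0.54666.

α ≈ 0.547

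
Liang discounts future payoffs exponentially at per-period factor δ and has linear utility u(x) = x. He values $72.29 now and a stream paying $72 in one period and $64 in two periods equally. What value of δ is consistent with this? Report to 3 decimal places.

Present value of the stream is 72·δ + 64·δ². Indifference gives 72δ + 64δ² = 72.29.
That is, 64δ² + 72δ − 72.29 = 0, a quadratic in δ.
By the quadratic formula (taking the positive root), δ = (−72 + √23690.24) / 128 ≈ 0.640.

δ ≈ 0.640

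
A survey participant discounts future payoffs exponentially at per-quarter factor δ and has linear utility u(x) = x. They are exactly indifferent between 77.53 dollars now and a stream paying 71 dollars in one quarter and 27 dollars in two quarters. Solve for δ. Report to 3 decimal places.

Equating present values: 77.53 = 71δ + 27δ².
That is, 27δ² + 71δ − 77.53 = 0, a quadratic in δ.
δ = (−71 + √(71² + 4·27·77.53)) / (2·27) = (−71 + √13414.24) / 54 ≈ 0.830.

δ ≈ 0.830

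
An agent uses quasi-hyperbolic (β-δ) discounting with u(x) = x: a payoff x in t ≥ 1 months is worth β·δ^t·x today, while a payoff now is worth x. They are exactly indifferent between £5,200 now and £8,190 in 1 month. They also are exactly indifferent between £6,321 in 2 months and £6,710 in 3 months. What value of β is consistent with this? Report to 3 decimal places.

Both payoffs in the second observation are in the future, so β drops out: δ^2·6321 = δ^3·6710 ⇒ δ = 6321/6710 = 0.94203.
Now use the now-vs-future pair: 5200 = β·δ·8190 gives β = 5200/(0.94203·8190) ≈ 0.674.

β ≈ 0.674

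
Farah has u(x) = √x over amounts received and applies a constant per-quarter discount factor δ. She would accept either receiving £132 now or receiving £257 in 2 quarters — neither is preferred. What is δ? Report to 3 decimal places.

Indifference means u(132) = δ^2 · u(257), so δ^2 = u(132)/u(257).
With u(x) = √x: δ^2 = √132/√257 = √(132/257) = 0.71667.
So δ = 0.71667^(1/2) ≈ 0.847.

δ ≈ 0.847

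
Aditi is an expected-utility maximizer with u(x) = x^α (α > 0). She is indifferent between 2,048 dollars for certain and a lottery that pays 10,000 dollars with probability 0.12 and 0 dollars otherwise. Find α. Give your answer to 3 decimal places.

α ≈ 1.337

EU(lottery) = 0.12·10000^α + 0.88·0 = 0.12·10000^α.
Setting u(2048) equal to that: 2048^α = 0.12·10000^α ⇒ (2048/10000)^α = 0.12.
α = ln(0.12) / ln(2048/10000) = -2.120264/-1.585721 ≈ 1.337.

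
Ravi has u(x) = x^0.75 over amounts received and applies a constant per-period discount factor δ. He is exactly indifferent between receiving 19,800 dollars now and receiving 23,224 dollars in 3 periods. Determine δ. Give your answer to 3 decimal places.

δ ≈ 0.961

Equating discounted utilities: u(19800) = δ^3·u(23224) ⇒ δ^3 = u(19800)/u(23224).
With u(x) = x^0.75: δ^3 = 19800^0.75/23224^0.75 = (19800/23224)^0.75 = 0.88725.
Taking the cube root: δ = 0.88725^(1/3) ≈ 0.961.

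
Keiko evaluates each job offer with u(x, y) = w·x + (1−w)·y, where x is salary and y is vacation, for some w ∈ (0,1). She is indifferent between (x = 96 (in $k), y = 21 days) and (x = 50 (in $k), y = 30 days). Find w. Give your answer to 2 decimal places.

u(96,21) = u(50,30) means w·96 + (1−w)·21 = w·50 + (1−w)·30.
Rearranging, 46·w − 9·(1−w) = 0.
The marginal rate of substitution is 9/46, so w = 9/(46+9) = 0.16.

w = 0.16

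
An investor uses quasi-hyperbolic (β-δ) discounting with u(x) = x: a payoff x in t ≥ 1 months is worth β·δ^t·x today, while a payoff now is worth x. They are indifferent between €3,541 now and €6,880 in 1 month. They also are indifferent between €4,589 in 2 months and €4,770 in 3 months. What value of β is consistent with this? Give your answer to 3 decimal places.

β ≈ 0.535

From the later pair, β·δ^2·4589 = β·δ^3·4770; dividing through, δ = 4589/4770 = 0.96205.
Substituting δ into 3541 = β·δ·6880: β = 3541/(6618.935) ≈ 0.535.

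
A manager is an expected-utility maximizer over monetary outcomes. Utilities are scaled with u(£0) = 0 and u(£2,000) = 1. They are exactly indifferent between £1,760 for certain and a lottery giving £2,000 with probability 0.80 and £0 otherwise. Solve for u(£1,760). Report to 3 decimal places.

0.800

The indifference gives u(£1,760) = 0.80·u(£2,000) + 0.20·u(£0) = 0.80·1 + 0.20·0 = 0.80.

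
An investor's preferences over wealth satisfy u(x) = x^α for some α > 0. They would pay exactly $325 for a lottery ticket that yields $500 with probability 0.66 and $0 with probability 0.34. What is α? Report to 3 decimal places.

α ≈ 0.965

Since u(0) = 0, the lottery's EU is 0.66·500^α.
Indifference: 325^α = 0.66·500^α, so (325/500)^α = 0.66.
Take logs: α = ln 0.66 / ln(325/500) ≈ 0.96456.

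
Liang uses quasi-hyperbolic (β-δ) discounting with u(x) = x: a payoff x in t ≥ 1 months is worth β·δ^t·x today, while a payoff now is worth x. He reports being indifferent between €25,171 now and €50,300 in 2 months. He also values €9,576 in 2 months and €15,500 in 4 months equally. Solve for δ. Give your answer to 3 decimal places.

Both payoffs in the second observation are in the future, so β drops out: δ^2·9576 = δ^4·15500 ⇒ δ^2 = 9576/15500 = 0.61781, so δ = 0.78601.

δ ≈ 0.786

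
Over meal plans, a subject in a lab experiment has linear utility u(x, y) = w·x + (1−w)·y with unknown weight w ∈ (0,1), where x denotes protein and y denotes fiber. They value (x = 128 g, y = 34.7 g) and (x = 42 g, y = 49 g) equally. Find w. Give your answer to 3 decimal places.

w = 0.143

Indifference: w·128 + (1−w)·34.7 = w·42 + (1−w)·49.
w·(128−42) = (1−w)·(49−34.7), i.e. w·86 = (1−w)·14.3.
Hence w = 14.3/(86+14.3) = 14.3/100.3 = 0.143.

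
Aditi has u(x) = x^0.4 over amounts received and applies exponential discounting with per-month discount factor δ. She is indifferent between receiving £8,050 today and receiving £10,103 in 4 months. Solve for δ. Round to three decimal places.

Indifference means u(8050) = δ^4 · u(10103), so δ^4 = u(8050)/u(10103).
With u(x) = x^0.4: δ^4 = 8050^0.4/10103^0.4 = (8050/10103)^0.4 = 0.91314.
Hence δ = (0.91314)^(1/4) = 0.97754.

δ ≈ 0.978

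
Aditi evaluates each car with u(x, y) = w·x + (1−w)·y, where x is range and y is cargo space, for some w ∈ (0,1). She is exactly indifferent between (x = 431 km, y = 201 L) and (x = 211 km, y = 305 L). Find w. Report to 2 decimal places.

w = 0.32

Indifference: w·431 + (1−w)·201 = w·211 + (1−w)·305.
w·(431−211) = (1−w)·(305−201), i.e. w·220 = (1−w)·104.
Hence w = 104/(220+104) = 104/324 = 0.32.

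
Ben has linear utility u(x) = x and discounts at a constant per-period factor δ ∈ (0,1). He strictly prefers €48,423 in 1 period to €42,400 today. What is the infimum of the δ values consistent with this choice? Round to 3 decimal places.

δ > 0.876

Under u(x) = x this choice says 42400 < δ·48423.
Dividing through by 48423 gives δ > 0.87562.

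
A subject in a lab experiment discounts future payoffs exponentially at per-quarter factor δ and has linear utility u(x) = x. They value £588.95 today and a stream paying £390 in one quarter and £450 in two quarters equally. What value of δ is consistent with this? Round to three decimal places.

The stream is worth 390δ + 450δ² today, so 390δ + 450δ² = 588.95.
So 450δ² + 390δ − 588.95 = 0.
By the quadratic formula (taking the positive root), δ = (−390 + √1212210.00) / 900 ≈ 0.790.

δ ≈ 0.790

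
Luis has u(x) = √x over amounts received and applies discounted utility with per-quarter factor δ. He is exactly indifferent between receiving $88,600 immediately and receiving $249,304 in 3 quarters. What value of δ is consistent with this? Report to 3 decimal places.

Indifference means u(88600) = δ^3 · u(249304), so δ^3 = u(88600)/u(249304).
Since u(x) = √x, δ^3 = √(88600/249304) = 0.59615.
Taking the cube root: δ = 0.59615^(1/3) ≈ 0.842.

δ ≈ 0.842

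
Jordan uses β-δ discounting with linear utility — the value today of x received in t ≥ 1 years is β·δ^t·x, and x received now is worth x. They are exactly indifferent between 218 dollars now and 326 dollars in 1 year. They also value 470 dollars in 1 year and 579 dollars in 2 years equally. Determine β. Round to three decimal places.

β ≈ 0.824

The second indifference involves only future payoffs, so β cancels: β·δ^1·470 = β·δ^2·579, giving δ = 470/579 = 0.81174.
Now use the now-vs-future pair: 218 = β·δ·326 gives β = 218/(0.81174·326) ≈ 0.824.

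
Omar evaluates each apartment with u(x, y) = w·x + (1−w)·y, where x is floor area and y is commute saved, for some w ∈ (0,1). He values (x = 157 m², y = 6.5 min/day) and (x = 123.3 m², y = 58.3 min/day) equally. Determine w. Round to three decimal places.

w = 0.606

Indifference: w·157 + (1−w)·6.5 = w·123.3 + (1−w)·58.3.
w·(157−123.3) = (1−w)·(58.3−6.5), i.e. w·33.7 = (1−w)·51.8.
Hence w = 51.8/(33.7+51.8) = 51.8/85.5 = 0.606.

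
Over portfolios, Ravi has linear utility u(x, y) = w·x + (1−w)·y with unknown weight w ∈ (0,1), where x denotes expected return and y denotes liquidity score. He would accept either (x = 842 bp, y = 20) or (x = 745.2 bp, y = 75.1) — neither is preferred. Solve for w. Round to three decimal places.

w = 0.363

u(842,20) = u(745.2,75.1) means w·842 + (1−w)·20 = w·745.2 + (1−w)·75.1.
Rearranging, 96.8·w − 55.1·(1−w) = 0.
The marginal rate of substitution is 55.1/96.8, so w = 55.1/(96.8+55.1) = 0.363.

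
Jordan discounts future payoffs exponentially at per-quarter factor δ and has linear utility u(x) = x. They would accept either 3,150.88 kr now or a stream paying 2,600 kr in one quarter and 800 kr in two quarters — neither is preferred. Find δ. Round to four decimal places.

δ ≈ 0.9400

Equating present values: 3150.88 = 2600δ + 800δ².
That is, 800δ² + 2600δ − 3150.88 = 0, a quadratic in δ.
The positive root is δ = [−2600 + √(2600² + 4·800·3150.88)] / (2·800) = (−2600 + 4104.000)/1600 ≈ 0.9400.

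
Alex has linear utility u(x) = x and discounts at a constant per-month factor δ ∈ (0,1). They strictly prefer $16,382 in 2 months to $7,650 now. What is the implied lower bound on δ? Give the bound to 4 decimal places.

The preference means 7650 < δ^2·16382.
Dividing by 16382: δ^2 > 0.46698. Both sides are positive, so the square root keeps the direction.
δ > (7650/16382)^(1/2) ≈ 0.6834.

δ > 0.6834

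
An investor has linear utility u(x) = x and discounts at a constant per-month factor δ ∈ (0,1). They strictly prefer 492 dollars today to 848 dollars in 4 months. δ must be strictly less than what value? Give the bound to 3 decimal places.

Under u(x) = x this choice says 492 > δ^4·848.
So δ^4 < 492/848 = 0.58019; taking the 4th root of both positive sides preserves the inequality.
δ < 0.58019^(1/4) = 0.873.

δ < 0.873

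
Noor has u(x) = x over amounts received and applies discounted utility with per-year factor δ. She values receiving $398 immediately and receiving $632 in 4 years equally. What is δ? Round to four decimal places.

The payoff in 4 years is discounted by δ^4, so u(398) = δ^4·u(632) and δ^4 = u(398)/u(632).
With u(x) = x: δ^4 = 398/632 = 0.62975.
Taking the 4th root: δ = 0.62975^(1/4) ≈ 0.8908.

δ ≈ 0.8908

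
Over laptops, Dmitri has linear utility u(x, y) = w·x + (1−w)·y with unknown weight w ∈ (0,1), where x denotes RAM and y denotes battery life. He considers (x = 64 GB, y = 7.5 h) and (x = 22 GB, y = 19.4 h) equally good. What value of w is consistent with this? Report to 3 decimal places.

w = 0.221

Indifference: w·64 + (1−w)·7.5 = w·22 + (1−w)·19.4.
Rearranging, 42·w − 11.9·(1−w) = 0.
Hence w = 11.9/(42+11.9) = 11.9/53.9 = 0.221.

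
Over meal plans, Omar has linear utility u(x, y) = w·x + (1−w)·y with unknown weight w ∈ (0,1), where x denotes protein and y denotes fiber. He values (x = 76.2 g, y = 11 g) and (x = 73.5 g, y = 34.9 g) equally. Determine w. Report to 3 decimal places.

u(76.2,11) = u(73.5,34.9) means w·76.2 + (1−w)·11 = w·73.5 + (1−w)·34.9.
w·(76.2−73.5) = (1−w)·(34.9−11), i.e. w·2.7 = (1−w)·23.9.
Hence w = 23.9/(2.7+23.9) = 23.9/26.6 = 0.898.

w = 0.898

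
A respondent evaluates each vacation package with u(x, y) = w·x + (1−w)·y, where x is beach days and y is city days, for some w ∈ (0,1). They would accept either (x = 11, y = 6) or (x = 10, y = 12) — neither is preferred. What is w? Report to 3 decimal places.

Indifference: w·11 + (1−w)·6 = w·10 + (1−w)·12.
w·(11−10) = (1−w)·(12−6), i.e. w·1 = (1−w)·6.
So w/(1−w) = 6/1 = 6.0000, giving w = 6/(1+6) = 0.857.

w = 0.857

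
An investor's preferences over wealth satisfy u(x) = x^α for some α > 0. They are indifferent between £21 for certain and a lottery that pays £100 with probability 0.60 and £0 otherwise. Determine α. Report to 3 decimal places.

The lottery's expected utility is 0.60·u(100) + 0.40·u(0) = 0.60·100^α (since u(0) = 0 for α > 0).
Indifference: 21^α = 0.60·100^α, so (21/100)^α = 0.60.
Take logs: α = ln 0.60 / ln(21/100) ≈ 0.32732.

α ≈ 0.327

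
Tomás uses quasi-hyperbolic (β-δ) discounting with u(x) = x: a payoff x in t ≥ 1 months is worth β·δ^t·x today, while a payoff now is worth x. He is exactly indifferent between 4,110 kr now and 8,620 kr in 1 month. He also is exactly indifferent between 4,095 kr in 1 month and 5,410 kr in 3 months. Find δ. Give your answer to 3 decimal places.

δ ≈ 0.870

The second indifference involves only future payoffs, so β cancels: β·δ^1·4095 = β·δ^3·5410, giving δ^2 = 4095/5410 = 0.75693, so δ = 0.87002.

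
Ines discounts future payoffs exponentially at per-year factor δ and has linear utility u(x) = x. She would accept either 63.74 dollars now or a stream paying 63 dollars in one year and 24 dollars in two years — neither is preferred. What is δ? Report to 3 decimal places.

δ ≈ 0.780

Equating present values: 63.74 = 63δ + 24δ².
Rearranged: 24δ² + 63δ − 63.74 = 0.
δ = (−63 + √(63² + 4·24·63.74)) / (2·24) = (−63 + √10088.04) / 48 ≈ 0.780.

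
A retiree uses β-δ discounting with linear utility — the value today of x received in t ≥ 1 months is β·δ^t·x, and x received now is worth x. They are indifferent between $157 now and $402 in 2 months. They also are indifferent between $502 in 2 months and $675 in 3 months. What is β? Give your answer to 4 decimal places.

The second indifference involves only future payoffs, so β cancels: β·δ^2·502 = β·δ^3·675, giving δ = 502/675 = 0.74370.
Substituting δ into 157 = β·δ^2·402: β = 157/(222.344) ≈ 0.7061.

β ≈ 0.7061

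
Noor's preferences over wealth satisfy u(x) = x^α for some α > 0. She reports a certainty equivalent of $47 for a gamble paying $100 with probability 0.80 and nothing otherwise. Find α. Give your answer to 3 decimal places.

α ≈ 0.296

EU(lottery) = 0.80·100^α + 0.20·0 = 0.80·100^α.
Indifference: 47^α = 0.80·100^α, so (47/100)^α = 0.80.
Take logs: α = ln 0.80 / ln(47/100) ≈ 0.29555.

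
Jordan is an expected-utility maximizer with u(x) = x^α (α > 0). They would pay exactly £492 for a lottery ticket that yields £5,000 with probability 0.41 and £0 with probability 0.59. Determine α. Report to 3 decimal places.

α ≈ 0.385

Since u(0) = 0, the lottery's EU is 0.41·5000^α.
Setting u(492) equal to that: 492^α = 0.41·5000^α ⇒ (492/5000)^α = 0.41.
Taking logs: α·ln(492/5000) = ln(0.41), so α = -0.891598 / -2.318714 ≈ 0.385.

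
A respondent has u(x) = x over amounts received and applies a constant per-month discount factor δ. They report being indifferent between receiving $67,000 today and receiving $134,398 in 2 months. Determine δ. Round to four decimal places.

The payoff in 2 months is discounted by δ^2, so u(67000) = δ^2·u(134398) and δ^2 = u(67000)/u(134398).
With u(x) = x: δ^2 = 67000/134398 = 0.49852.
So δ = 0.49852^(1/2) ≈ 0.7061.

δ ≈ 0.7061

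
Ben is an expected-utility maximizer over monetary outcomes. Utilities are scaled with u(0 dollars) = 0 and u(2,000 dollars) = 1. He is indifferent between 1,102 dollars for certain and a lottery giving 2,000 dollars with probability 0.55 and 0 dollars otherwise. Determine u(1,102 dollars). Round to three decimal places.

0.550

u(1,102 dollars) equals the lottery's expected utility: 0.55·1 + 0.45·0 = 0.55.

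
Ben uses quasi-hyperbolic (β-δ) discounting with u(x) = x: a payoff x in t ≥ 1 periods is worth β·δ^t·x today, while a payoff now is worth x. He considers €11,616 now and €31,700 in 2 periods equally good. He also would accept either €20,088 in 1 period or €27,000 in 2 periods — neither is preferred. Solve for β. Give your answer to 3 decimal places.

β ≈ 0.662

Both payoffs in the second observation are in the future, so β drops out: δ^1·20088 = δ^2·27000 ⇒ δ = 20088/27000 = 0.74400.
The first indifference: 11616 = β·δ^2·31700, so β = 11616/(δ^2·31700) = 11616/(0.55354·31700) ≈ 0.662.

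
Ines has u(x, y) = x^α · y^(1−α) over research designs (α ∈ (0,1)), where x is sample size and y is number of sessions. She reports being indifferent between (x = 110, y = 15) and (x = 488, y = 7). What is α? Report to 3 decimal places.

The Cobb–Douglas utilities coincide, so 110^α·15^(1−α) = 488^α·7^(1−α).
(110/488)^α = (7/15)^(1−α); take logs: α·ln(110/488) = (1−α)·ln(7/15), i.e. α·-1.489835 = (1−α)·-0.762140.
So α/(1−α) = (-0.762140)/(-1.489835) = 0.511560, and α = 0.511560/1.511560 ≈ 0.338.

α ≈ 0.338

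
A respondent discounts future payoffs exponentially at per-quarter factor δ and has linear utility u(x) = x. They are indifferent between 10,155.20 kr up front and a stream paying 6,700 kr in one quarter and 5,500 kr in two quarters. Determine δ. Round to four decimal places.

δ ≈ 0.8800

Present value of the stream is 6700·δ + 5500·δ². Indifference gives 6700δ + 5500δ² = 10155.20.
So 5500δ² + 6700δ − 10155.20 = 0.
The positive root is δ = [−6700 + √(6700² + 4·5500·10155.20)] / (2·5500) = (−6700 + 16380.000)/11000 ≈ 0.8800.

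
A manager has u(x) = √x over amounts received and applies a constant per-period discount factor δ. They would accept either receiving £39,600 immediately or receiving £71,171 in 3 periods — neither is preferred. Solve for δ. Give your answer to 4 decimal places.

δ ≈ 0.9069

The payoff in 3 periods is discounted by δ^3, so u(39600) = δ^3·u(71171) and δ^3 = u(39600)/u(71171).
With u(x) = √x: δ^3 = √39600/√71171 = √(39600/71171) = 0.74593.
Taking the cube root: δ = 0.74593^(1/3) ≈ 0.9069.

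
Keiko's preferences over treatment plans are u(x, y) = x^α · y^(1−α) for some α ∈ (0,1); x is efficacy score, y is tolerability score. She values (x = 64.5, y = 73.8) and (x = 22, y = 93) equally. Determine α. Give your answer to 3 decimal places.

α ≈ 0.177

Indifference: 64.5^α · 73.8^(1−α) = 22^α · 93^(1−α).
Rearrange to (64.5/22)^α = (93/73.8)^(1−α) and take logs: α·1.075623 = (1−α)·0.231241.
Thus α·(1.306864) = 0.231241, so α = 0.231241/1.306864 ≈ 0.177.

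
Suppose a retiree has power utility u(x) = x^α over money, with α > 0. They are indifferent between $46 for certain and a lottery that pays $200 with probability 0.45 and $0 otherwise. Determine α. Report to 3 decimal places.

α ≈ 0.543

EU(lottery) = 0.45·200^α + 0.55·0 = 0.45·200^α.
Equating: 46^α = 0.45·200^α, i.e. 0.2300^α = 0.45.
Take logs: α = ln 0.45 / ln(46/200) ≈ 0.54332.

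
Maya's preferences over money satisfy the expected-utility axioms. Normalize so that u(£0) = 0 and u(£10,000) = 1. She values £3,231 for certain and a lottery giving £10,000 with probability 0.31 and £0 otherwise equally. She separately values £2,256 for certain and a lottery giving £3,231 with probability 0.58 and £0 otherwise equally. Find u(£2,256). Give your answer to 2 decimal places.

First, u(£3,231) = 0.31·u(£10,000) + 0.69·u(£0) = 0.31.
Chaining: u(£2,256) = 0.58·0.31 + 0.42·0.00 = 0.1798.

0.18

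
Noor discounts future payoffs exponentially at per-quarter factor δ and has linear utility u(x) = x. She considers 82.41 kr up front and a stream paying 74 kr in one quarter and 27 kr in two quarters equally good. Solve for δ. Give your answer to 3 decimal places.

δ ≈ 0.850

The stream is worth 74δ + 27δ² today, so 74δ + 27δ² = 82.41.
So 27δ² + 74δ − 82.41 = 0.
The positive root is δ = [−74 + √(74² + 4·27·82.41)] / (2·27) = (−74 + 119.901)/54 ≈ 0.850.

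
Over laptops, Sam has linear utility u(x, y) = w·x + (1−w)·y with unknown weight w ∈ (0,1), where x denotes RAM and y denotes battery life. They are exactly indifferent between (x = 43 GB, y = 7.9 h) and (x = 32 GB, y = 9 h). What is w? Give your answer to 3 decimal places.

Indifference: w·43 + (1−w)·7.9 = w·32 + (1−w)·9.
Rearranging, 11·w − 1.1·(1−w) = 0.
So w/(1−w) = 1.1/11 = 0.1000, giving w = 1.1/(11+1.1) = 0.091.

w = 0.091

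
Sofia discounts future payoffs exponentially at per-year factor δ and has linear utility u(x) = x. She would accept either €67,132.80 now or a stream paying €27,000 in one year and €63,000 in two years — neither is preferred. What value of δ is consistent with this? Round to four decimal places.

The stream is worth 27000δ + 63000δ² today, so 27000δ + 63000δ² = 67132.80.
So 63000δ² + 27000δ − 67132.80 = 0.
δ = (−27000 + √(27000² + 4·63000·67132.80)) / (2·63000) = (−27000 + √17646465600.00) / 126000 ≈ 0.8400.

δ ≈ 0.8400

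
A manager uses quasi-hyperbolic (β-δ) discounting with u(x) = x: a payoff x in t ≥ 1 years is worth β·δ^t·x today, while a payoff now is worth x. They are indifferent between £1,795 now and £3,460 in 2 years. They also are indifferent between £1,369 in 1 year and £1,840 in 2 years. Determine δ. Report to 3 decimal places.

δ ≈ 0.744

The second indifference involves only future payoffs, so β cancels: β·δ^1·1369 = β·δ^2·1840, giving δ = 1369/1840 = 0.74402.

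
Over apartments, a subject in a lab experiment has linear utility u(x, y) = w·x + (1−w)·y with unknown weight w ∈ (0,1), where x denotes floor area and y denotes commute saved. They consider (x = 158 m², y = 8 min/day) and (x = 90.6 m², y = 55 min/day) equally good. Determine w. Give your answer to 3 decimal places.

w = 0.411

Indifference: w·158 + (1−w)·8 = w·90.6 + (1−w)·55.
w·(158−90.6) = (1−w)·(55−8), i.e. w·67.4 = (1−w)·47.
So w/(1−w) = 47/67.4 = 0.6973, giving w = 47/(67.4+47) = 0.411.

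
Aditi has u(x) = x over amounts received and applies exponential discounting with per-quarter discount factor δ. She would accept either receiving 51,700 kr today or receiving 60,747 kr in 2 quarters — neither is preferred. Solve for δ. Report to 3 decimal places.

Indifference means u(51700) = δ^2 · u(60747), so δ^2 = u(51700)/u(60747).
With u(x) = x: δ^2 = 51700/60747 = 0.85107.
Taking the square root: δ = 0.85107^(1/2) ≈ 0.923.

δ ≈ 0.923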